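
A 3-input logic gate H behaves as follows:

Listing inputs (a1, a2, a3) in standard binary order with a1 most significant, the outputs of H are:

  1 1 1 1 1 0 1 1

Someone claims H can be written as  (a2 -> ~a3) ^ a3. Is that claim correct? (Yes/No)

Test each input against both H and the formula:
  a1=0, a2=0, a3=0: formula gives 1, H = 1 ✓
  a1=0, a2=0, a3=1: formula gives 0, but H = 1 ✗
A single disagreement suffices: at (0,0,1) they differ, so the formula does not compute H.

No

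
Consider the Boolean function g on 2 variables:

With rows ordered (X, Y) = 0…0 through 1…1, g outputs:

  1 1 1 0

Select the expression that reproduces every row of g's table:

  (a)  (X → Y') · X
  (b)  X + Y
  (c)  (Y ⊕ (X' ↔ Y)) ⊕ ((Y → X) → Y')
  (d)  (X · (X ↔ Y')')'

(a) fails at (0,0): the formula yields 0, g is 1.
(b) fails at (0,0): the formula yields 0, g is 1.
(c) fails at (1,0): the formula yields 0, g is 1.
Only (d) survives; checking it on all 4 rows confirms it matches g.

d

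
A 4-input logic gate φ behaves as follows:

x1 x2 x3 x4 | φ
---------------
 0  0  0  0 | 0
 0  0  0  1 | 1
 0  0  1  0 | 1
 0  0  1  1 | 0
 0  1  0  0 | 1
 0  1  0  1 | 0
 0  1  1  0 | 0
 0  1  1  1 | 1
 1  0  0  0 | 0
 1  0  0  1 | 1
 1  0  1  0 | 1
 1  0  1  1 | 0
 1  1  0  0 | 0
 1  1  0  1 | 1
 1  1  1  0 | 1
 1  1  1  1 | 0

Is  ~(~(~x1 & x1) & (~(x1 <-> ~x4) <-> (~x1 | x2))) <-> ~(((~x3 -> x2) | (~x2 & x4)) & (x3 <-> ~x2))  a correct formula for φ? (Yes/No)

Check the formula against φ row by row:
  x1=0, x2=0, x3=0, x4=0: formula gives 0, φ = 0 ✓
  x1=0, x2=0, x3=0, x4=1: formula gives 1, φ = 1 ✓
  x1=0, x2=0, x3=1, x4=0: formula gives 1, φ = 1 ✓
  x1=0, x2=0, x3=1, x4=1: formula gives 0, φ = 0 ✓
  … (the remaining 12 rows also agree.)
All 16 rows match — the expression computes φ exactly.

Yes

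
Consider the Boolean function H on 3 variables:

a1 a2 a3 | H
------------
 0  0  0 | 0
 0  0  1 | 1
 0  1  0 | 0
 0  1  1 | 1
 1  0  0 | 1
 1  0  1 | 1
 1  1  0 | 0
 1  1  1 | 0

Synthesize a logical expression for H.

Collect the rows where H=1 — (0,0,1), (0,1,1), (1,0,0), (1,0,1) — and write one minterm per row: ¬a1·¬a2·a3, ¬a1·a2·a3, a1·¬a2·¬a3, a1·¬a2·a3. Their union (logical OR) reproduces the table exactly.

H(a1, a2, a3) = ((((~a1 & ~a2) & a3) | ((~a1 & a2) & a3)) | ((a1 & ~a2) & ~a3)) | ((a1 & ~a2) & a3)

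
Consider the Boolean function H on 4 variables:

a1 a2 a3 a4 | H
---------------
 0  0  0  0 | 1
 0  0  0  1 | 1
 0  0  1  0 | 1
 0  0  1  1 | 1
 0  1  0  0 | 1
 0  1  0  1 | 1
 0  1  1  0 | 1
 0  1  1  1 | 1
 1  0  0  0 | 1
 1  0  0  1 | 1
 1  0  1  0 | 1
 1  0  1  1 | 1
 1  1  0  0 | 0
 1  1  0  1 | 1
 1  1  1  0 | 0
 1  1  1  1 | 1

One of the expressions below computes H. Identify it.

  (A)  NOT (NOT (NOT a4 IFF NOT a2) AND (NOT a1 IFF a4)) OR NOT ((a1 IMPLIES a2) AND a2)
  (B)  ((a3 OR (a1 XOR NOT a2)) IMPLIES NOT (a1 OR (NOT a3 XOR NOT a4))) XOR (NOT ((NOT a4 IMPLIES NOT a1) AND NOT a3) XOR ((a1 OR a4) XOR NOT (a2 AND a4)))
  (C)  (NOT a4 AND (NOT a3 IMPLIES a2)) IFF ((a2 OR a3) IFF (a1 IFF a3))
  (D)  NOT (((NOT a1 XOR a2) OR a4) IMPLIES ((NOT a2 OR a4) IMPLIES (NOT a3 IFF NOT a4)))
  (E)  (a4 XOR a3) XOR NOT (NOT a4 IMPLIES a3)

A

(B): at (0,0,0,0) it gives 0, but H = 1 — eliminated.
(C): at (0,0,1,0) it gives 0, but H = 1 — eliminated.
(D): at (0,0,0,0) it gives 0, but H = 1 — eliminated.
(E): at (0,0,1,1) it gives 0, but H = 1 — eliminated.
Only (A) survives; checking it on all 16 rows confirms it matches H.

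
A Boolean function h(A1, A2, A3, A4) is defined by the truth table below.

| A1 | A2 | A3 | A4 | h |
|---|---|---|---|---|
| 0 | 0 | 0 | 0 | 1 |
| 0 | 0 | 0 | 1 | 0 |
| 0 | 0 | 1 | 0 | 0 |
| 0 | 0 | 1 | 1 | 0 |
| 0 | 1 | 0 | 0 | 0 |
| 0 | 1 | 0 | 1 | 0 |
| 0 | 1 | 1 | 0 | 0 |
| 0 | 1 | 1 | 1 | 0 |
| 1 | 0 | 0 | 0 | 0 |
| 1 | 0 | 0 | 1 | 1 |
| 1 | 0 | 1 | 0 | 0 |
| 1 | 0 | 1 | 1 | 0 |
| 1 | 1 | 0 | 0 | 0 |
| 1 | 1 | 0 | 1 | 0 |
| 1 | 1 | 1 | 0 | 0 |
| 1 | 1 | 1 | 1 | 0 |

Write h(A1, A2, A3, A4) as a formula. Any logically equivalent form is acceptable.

The 1-rows are (0,0,0,0), (1,0,0,1). Each contributes one minterm — ¬A1·¬A2·¬A3·¬A4; A1·¬A2·¬A3·A4 — and their disjunction is a sum-of-products form of h.

h(A1, A2, A3, A4) = (((not A1 and not A2) and not A3) and not A4) or (((A1 and not A2) and not A3) and A4)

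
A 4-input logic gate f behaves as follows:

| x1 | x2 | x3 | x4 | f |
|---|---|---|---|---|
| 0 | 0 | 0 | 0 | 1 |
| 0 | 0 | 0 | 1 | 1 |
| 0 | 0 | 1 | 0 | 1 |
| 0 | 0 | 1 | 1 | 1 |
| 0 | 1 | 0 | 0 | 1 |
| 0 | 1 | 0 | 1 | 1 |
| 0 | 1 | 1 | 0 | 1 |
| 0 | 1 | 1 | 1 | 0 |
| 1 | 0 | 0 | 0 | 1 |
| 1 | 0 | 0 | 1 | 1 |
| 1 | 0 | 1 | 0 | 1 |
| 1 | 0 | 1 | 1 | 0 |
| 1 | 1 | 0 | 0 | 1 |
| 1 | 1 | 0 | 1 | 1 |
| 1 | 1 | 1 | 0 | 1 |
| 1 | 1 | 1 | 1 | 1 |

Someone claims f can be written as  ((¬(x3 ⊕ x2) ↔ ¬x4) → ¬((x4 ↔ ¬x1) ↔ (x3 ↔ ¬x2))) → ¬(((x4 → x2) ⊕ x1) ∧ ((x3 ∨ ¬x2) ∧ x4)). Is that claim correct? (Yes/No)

Check the formula against f row by row:
  x1=0, x2=0, x3=0, x4=0: formula gives 1, f = 1 ✓
  x1=0, x2=0, x3=0, x4=1: formula gives 1, f = 1 ✓
  x1=0, x2=0, x3=1, x4=0: formula gives 1, f = 1 ✓
  x1=0, x2=0, x3=1, x4=1: formula gives 1, f = 1 ✓
  …
  x1=1, x2=0, x3=0, x4=1: formula gives 0, but f = 1 ✗
Row (1,0,0,1) is a counterexample, so the formula is not equivalent to f.

No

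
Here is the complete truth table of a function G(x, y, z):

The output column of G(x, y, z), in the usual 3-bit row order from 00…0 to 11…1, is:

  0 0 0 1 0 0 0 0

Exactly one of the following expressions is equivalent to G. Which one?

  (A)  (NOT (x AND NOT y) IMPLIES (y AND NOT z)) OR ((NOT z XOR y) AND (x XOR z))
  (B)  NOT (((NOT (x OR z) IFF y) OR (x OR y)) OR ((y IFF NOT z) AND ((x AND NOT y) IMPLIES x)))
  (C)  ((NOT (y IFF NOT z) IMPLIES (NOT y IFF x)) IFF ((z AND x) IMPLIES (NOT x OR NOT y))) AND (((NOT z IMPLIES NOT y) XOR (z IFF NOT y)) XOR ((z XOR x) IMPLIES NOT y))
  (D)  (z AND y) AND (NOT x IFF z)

D

(A) disagrees with G on (0,1,0) (formula → 1, table → 0); rule it out.
(B) disagrees with G on (0,0,0) (formula → 1, table → 0); rule it out.
(C) disagrees with G on (0,0,1) (formula → 1, table → 0); rule it out.
Only (D) survives; checking it on all 8 rows confirms it matches G.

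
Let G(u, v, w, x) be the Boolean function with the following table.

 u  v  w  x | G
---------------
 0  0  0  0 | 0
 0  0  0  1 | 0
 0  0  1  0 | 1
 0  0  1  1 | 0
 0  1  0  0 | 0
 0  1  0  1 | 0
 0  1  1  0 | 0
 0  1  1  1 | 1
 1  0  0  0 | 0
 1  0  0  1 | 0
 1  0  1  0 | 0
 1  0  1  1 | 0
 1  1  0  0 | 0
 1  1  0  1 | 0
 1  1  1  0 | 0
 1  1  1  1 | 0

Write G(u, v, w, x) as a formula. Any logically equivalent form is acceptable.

G(u, v, w, x) = (((~u & ~v) & w) & ~x) | (((~u & v) & w) & x)

G=1 on 2 inputs: (0,0,1,0), (0,1,1,1). Reading each as a conjunction of literals (¬u·¬v·w·¬x, ¬u·v·w·x) and taking the OR gives the canonical DNF.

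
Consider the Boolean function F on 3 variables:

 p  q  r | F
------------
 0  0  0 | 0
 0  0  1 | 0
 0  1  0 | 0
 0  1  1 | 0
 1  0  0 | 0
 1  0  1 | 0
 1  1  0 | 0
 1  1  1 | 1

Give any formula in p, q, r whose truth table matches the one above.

The output is 1 only when every input is 1 — the AND of all inputs.

F(p, q, r) = (p & q) & r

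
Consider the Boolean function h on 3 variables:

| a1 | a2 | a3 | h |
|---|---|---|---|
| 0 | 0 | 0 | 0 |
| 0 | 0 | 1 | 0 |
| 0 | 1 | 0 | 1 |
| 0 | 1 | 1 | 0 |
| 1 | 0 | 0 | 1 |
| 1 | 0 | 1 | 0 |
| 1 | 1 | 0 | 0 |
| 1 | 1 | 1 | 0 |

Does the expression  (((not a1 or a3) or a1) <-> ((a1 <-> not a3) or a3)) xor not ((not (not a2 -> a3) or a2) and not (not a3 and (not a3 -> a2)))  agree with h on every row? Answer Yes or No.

No

Evaluate (((not a1 or a3) or a1) <-> ((a1 <-> not a3) or a3)) xor not ((not (not a2 -> a3) or a2) and not (not a3 and (not a3 -> a2))) on each row and compare to h:
  a1=0, a2=0, a3=0: formula gives 0, h = 0 ✓
  a1=0, a2=0, a3=1: formula gives 0, h = 0 ✓
  a1=0, a2=1, a3=0: formula gives 1, h = 1 ✓
  a1=0, a2=1, a3=1: formula gives 1, but h = 0 ✗
A single disagreement suffices: at (0,1,1) they differ, so the formula does not compute h.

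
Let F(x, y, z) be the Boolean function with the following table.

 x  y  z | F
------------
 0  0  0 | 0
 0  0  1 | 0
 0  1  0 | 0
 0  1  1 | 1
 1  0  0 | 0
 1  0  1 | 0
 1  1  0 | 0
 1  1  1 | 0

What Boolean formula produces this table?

Only row (0,1,1) gives 1. That row's minterm ¬x·y·z is F directly.

F(x, y, z) = (~x & y) & z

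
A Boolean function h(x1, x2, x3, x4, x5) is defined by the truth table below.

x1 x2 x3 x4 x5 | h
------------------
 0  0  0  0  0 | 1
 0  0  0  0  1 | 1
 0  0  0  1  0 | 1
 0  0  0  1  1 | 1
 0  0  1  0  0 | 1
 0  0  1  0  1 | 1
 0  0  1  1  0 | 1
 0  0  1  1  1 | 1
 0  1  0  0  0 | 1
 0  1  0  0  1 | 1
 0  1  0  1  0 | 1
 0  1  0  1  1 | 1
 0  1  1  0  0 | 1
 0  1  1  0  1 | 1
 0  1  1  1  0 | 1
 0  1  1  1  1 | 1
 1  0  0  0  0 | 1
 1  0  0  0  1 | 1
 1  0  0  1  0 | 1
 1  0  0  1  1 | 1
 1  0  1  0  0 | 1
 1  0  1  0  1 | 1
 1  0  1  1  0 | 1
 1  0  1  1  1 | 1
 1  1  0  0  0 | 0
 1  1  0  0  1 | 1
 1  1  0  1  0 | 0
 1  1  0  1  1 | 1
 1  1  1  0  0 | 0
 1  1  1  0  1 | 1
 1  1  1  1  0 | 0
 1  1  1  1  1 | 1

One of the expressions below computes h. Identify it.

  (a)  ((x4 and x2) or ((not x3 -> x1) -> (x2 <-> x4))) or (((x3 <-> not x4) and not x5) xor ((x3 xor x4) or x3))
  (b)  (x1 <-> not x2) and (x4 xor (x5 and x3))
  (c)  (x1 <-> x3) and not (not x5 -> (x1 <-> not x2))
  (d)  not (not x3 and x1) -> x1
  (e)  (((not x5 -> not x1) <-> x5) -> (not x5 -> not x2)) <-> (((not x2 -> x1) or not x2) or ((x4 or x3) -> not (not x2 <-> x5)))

(a): at (0,1,1,0,0) it gives 0, but h = 1 — eliminated.
(b): at (0,0,0,0,0) it gives 0, but h = 1 — eliminated.
(c): at (0,0,0,0,1) it gives 0, but h = 1 — eliminated.
(d): at (0,0,0,0,0) it gives 0, but h = 1 — eliminated.
That leaves (e). Evaluating it on every row reproduces the table of h exactly.

e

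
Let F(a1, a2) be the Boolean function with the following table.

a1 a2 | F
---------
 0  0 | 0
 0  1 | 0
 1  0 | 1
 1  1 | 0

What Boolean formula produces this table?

1 only at (1,0): a1 AND NOT a2.

F(a1, a2) = a1 ∧ ¬a2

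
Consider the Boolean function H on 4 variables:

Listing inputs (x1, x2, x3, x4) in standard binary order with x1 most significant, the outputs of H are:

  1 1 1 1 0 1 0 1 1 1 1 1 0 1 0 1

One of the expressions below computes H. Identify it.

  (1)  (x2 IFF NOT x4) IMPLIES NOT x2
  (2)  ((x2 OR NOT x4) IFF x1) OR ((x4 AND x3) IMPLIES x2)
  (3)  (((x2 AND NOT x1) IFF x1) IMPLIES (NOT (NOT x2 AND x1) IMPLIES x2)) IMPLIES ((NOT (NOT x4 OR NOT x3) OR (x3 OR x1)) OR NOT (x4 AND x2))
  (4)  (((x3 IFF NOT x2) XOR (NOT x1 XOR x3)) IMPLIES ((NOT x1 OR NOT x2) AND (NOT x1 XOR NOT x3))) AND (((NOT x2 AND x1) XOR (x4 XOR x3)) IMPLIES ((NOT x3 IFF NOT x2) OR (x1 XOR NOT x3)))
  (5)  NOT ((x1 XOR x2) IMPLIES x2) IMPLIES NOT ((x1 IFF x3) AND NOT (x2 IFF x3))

1

(2) fails at (0,1,0,0): the formula yields 1, H is 0.
(3) fails at (0,1,0,0): the formula yields 1, H is 0.
(4) fails at (0,0,0,0): the formula yields 0, H is 1.
(5) fails at (0,1,0,0): the formula yields 1, H is 0.
That leaves (1). Evaluating it on every row reproduces the table of H exactly.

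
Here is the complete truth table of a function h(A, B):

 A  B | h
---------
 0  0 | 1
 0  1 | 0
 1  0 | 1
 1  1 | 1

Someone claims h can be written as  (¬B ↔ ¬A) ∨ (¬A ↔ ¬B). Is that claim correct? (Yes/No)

Evaluate (¬B ↔ ¬A) ∨ (¬A ↔ ¬B) on each row and compare to h:
  A=0, B=0: formula gives 1, h = 1 ✓
  A=0, B=1: formula gives 0, h = 0 ✓
  A=1, B=0: formula gives 0, but h = 1 ✗
A single disagreement suffices: at (1,0) they differ, so the formula does not compute h.

No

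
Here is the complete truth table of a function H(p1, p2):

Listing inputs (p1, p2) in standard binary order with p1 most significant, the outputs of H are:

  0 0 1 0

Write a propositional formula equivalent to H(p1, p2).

1 only at (1,0): p1 AND NOT p2.

H(p1, p2) = p1 and not p2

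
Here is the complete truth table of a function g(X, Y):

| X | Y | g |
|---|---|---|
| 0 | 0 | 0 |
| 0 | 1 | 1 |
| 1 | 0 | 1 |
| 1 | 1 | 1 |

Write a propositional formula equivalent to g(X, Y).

The output is 1 whenever at least one input is 1 — the OR of all inputs.

g(X, Y) = X | Y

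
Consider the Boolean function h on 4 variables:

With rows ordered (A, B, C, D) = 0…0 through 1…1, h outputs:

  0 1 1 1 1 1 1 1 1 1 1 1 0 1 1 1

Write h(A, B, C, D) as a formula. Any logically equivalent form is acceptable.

h(A, B, C, D) = not ((((not A and not B) and not C) and not D) or (((A and B) and not C) and not D))

There are just 2 zero rows: (0,0,0,0), (1,1,0,0). Their minterms are ¬A·¬B·¬C·¬D, A·B·¬C·¬D; the OR of those covers precisely the 0-outputs, and negating it yields h.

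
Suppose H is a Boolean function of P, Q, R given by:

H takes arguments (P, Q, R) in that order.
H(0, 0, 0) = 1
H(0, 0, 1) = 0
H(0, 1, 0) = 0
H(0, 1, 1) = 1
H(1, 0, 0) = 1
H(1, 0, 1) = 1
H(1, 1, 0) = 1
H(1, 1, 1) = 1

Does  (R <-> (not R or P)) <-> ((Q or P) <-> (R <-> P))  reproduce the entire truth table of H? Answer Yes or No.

Check the formula against H row by row:
  P=0, Q=0, R=0: formula gives 1, H = 1 ✓
  P=0, Q=0, R=1: formula gives 0, H = 0 ✓
  P=0, Q=1, R=0: formula gives 0, H = 0 ✓
  P=0, Q=1, R=1: formula gives 1, H = 1 ✓
  P=1, Q=0, R=0: formula gives 1, H = 1 ✓
  …and likewise for the remaining 3 rows.
All 8 rows match — the expression computes H exactly.

Yes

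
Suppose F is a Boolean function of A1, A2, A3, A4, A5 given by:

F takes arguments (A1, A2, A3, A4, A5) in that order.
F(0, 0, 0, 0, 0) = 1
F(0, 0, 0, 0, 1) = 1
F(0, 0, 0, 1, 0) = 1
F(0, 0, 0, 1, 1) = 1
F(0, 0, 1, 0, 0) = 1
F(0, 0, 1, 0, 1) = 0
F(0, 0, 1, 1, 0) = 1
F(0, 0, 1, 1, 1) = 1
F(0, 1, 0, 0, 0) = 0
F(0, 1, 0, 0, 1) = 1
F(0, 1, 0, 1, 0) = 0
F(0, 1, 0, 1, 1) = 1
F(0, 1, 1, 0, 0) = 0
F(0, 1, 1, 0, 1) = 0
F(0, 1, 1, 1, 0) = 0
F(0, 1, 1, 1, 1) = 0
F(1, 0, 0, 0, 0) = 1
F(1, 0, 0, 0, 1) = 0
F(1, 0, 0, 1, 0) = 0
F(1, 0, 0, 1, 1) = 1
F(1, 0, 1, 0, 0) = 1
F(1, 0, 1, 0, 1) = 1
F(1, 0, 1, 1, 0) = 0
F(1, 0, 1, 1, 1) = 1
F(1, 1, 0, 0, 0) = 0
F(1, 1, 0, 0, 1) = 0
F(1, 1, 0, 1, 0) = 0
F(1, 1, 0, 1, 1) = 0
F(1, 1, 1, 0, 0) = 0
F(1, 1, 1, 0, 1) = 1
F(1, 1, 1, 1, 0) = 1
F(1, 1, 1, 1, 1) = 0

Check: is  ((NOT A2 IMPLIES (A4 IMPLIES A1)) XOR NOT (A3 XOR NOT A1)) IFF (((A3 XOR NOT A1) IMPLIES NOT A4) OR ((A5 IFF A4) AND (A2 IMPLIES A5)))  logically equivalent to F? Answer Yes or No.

Check the formula against F row by row:
  A1=0, A2=0, A3=0, A4=0, A5=0: formula gives 1, F = 1 ✓
  A1=0, A2=0, A3=0, A4=0, A5=1: formula gives 1, F = 1 ✓
  A1=0, A2=0, A3=0, A4=1, A5=0: formula gives 1, F = 1 ✓
  A1=0, A2=0, A3=0, A4=1, A5=1: formula gives 0, but F = 1 ✗
A single disagreement suffices: at (0,0,0,1,1) they differ, so the formula does not compute F.

No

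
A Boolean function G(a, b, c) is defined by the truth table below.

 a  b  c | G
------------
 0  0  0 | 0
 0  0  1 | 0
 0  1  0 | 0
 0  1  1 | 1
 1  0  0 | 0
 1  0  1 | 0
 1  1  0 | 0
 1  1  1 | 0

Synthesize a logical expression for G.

G(a, b, c) = (a' · b) · c

Only row (0,1,1) gives 1. That row's minterm ¬a·b·c is G directly.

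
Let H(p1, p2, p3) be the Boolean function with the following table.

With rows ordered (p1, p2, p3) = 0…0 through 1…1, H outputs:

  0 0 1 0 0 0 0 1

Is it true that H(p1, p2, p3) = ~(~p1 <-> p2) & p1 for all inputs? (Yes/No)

No

Evaluate ~(~p1 <-> p2) & p1 on each row and compare to H:
  p1=0, p2=0, p3=0: formula gives 0, H = 0 ✓
  p1=0, p2=0, p3=1: formula gives 0, H = 0 ✓
  p1=0, p2=1, p3=0: formula gives 0, but H = 1 ✗
Since they disagree at (0,1,0), the expression is not a correct formula for H.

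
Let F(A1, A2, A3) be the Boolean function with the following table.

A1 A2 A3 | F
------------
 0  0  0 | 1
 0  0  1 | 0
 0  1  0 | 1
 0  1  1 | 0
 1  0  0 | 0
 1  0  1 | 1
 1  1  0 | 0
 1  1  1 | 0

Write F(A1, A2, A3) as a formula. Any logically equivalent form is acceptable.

F(A1, A2, A3) = (((¬A1 ∧ ¬A2) ∧ ¬A3) ∨ ((¬A1 ∧ A2) ∧ ¬A3)) ∨ ((A1 ∧ ¬A2) ∧ A3)

Collect the rows where F=1 — (0,0,0), (0,1,0), (1,0,1) — and write one minterm per row: ¬A1·¬A2·¬A3, ¬A1·A2·¬A3, A1·¬A2·A3. Their union (logical OR) reproduces the table exactly.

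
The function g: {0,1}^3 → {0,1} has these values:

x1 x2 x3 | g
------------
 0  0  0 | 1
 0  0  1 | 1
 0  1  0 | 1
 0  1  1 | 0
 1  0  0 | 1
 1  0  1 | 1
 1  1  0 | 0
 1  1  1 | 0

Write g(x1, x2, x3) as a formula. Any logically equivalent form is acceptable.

g(x1, x2, x3) = NOT ((((NOT x1 AND x2) AND x3) OR ((x1 AND x2) AND NOT x3)) OR ((x1 AND x2) AND x3))

The 0-rows are (0,1,1), (1,1,0), (1,1,1). Take each as a conjunction (¬x1·x2·x3, x1·x2·¬x3, x1·x2·x3), form their disjunction, and complement — that gives a formula that is 1 everywhere g is.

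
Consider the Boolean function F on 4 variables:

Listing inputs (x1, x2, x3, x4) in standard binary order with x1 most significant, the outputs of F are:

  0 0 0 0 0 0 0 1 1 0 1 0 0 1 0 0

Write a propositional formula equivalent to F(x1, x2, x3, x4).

Collect the rows where F=1 — (0,1,1,1), (1,0,0,0), (1,0,1,0), (1,1,0,1) — and write one minterm per row: ¬x1·x2·x3·x4, x1·¬x2·¬x3·¬x4, x1·¬x2·x3·¬x4, x1·x2·¬x3·x4. Their union (logical OR) reproduces the table exactly.

F(x1, x2, x3, x4) = (((((¬x1 ∧ x2) ∧ x3) ∧ x4) ∨ (((x1 ∧ ¬x2) ∧ ¬x3) ∧ ¬x4)) ∨ (((x1 ∧ ¬x2) ∧ x3) ∧ ¬x4)) ∨ (((x1 ∧ x2) ∧ ¬x3) ∧ x4)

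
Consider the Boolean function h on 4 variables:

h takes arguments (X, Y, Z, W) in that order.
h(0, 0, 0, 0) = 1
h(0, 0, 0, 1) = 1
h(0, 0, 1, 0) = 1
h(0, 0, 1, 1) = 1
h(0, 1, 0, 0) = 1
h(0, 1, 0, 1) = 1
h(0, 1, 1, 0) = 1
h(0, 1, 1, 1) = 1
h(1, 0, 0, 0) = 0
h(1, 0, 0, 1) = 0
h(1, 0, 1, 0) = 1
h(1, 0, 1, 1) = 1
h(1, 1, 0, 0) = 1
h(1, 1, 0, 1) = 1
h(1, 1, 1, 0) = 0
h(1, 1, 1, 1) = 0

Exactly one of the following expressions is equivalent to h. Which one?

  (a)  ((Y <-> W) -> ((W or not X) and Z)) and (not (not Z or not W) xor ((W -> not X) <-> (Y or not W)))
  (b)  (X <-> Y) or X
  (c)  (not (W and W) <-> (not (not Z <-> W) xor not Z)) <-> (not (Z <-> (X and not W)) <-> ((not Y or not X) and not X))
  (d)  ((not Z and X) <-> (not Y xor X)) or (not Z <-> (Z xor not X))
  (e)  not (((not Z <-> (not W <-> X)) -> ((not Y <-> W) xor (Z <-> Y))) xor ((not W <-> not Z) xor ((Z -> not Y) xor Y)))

d

(a) disagrees with h on (0,0,0,0) (formula → 0, table → 1); rule it out.
(b) disagrees with h on (0,1,0,0) (formula → 0, table → 1); rule it out.
(c) disagrees with h on (0,0,1,0) (formula → 0, table → 1); rule it out.
(e) disagrees with h on (0,0,0,0) (formula → 0, table → 1); rule it out.
(d) is the remaining candidate, and it agrees with h on all 16 inputs.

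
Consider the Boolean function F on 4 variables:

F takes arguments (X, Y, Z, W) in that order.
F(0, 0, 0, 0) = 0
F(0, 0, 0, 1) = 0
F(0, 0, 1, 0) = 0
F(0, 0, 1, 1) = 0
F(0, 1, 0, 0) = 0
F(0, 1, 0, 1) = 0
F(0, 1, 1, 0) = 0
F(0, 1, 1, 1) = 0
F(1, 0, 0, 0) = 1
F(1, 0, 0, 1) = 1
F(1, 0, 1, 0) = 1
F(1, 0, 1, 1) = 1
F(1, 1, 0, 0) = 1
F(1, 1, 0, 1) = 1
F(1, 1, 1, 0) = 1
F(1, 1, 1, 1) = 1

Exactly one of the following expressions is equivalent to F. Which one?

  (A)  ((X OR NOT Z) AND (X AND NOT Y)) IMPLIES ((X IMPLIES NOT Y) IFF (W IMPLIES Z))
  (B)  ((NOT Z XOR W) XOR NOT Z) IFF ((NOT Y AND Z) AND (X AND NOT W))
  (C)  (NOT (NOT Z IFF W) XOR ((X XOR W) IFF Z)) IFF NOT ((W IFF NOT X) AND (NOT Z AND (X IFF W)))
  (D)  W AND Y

C

(A) fails at (0,0,0,0): the formula yields 1, F is 0.
(B) fails at (0,0,0,0): the formula yields 1, F is 0.
(D) fails at (0,1,0,1): the formula yields 1, F is 0.
(C) is the remaining candidate, and it agrees with F on all 16 inputs.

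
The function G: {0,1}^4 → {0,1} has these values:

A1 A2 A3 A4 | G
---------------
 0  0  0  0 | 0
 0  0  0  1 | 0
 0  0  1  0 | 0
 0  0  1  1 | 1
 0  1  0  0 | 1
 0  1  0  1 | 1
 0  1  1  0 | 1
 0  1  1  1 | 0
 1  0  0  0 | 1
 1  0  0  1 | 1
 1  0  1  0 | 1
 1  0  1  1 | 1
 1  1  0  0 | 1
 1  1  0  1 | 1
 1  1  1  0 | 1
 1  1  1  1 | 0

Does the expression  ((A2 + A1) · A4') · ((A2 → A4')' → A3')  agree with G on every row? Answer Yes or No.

No

Evaluate ((A2 + A1) · A4') · ((A2 → A4')' → A3') on each row and compare to G:
  A1=0, A2=0, A3=0, A4=0: formula gives 0, G = 0 ✓
  A1=0, A2=0, A3=0, A4=1: formula gives 0, G = 0 ✓
  A1=0, A2=0, A3=1, A4=0: formula gives 0, G = 0 ✓
  A1=0, A2=0, A3=1, A4=1: formula gives 0, but G = 1 ✗
Row (0,0,1,1) is a counterexample, so the formula is not equivalent to G.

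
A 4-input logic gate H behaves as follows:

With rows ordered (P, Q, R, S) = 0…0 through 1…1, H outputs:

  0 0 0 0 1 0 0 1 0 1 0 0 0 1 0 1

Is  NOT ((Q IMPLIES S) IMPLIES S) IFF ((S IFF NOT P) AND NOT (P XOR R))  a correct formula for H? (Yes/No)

No

Check the formula against H row by row:
  P=0, Q=0, R=0, S=0: formula gives 0, H = 0 ✓
  P=0, Q=0, R=0, S=1: formula gives 0, H = 0 ✓
  P=0, Q=0, R=1, S=0: formula gives 0, H = 0 ✓
  P=0, Q=0, R=1, S=1: formula gives 1, but H = 0 ✗
A single disagreement suffices: at (0,0,1,1) they differ, so the formula does not compute H.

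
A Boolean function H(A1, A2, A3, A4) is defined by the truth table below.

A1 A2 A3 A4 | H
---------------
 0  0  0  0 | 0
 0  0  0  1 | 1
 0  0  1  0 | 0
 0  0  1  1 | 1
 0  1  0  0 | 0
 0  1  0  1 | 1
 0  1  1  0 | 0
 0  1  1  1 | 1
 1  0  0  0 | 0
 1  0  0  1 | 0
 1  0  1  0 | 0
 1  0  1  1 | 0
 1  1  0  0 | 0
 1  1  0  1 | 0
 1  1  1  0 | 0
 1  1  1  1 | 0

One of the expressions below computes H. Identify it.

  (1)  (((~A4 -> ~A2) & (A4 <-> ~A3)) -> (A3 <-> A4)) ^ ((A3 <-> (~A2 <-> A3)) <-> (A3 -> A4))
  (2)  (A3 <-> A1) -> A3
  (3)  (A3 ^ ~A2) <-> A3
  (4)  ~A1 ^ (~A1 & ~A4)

4

(1) fails at (0,0,1,1): the formula yields 0, H is 1.
(2) fails at (0,0,0,1): the formula yields 0, H is 1.
(3) fails at (0,0,0,1): the formula yields 0, H is 1.
That leaves (4). Evaluating it on every row reproduces the table of H exactly.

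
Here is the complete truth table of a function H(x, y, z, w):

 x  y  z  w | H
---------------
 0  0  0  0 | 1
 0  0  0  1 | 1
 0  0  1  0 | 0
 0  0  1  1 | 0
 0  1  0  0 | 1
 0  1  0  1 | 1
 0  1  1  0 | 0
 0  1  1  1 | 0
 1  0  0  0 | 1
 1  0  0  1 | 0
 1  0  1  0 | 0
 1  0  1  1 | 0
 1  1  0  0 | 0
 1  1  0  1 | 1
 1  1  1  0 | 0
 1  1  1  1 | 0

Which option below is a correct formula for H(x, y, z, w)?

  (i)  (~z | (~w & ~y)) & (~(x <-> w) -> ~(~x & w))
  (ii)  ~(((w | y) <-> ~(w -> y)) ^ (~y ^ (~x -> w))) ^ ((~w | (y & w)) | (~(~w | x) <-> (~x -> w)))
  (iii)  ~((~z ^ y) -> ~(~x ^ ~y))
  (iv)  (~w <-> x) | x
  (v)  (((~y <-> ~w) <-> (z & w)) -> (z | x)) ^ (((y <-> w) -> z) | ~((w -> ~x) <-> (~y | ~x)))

(i): at (0,0,0,1) it gives 0, but H = 1 — eliminated.
(ii): at (0,0,0,0) it gives 0, but H = 1 — eliminated.
(iii): at (0,0,0,0) it gives 0, but H = 1 — eliminated.
(iv): at (0,0,0,0) it gives 0, but H = 1 — eliminated.
Only (v) survives; checking it on all 16 rows confirms it matches H.

v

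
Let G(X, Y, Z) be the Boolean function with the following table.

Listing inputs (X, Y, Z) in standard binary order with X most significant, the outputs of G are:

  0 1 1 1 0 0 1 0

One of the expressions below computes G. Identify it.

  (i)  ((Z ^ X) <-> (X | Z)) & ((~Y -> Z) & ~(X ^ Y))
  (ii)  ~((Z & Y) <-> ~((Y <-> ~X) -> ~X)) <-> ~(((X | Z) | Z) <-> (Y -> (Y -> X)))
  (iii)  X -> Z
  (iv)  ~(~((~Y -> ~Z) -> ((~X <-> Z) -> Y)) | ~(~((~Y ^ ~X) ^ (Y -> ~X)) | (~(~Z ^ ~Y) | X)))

(i) disagrees with G on (0,1,0) (formula → 0, table → 1); rule it out.
(iii) disagrees with G on (0,0,0) (formula → 1, table → 0); rule it out.
(iv) disagrees with G on (0,0,0) (formula → 1, table → 0); rule it out.
That leaves (ii). Evaluating it on every row reproduces the table of G exactly.

ii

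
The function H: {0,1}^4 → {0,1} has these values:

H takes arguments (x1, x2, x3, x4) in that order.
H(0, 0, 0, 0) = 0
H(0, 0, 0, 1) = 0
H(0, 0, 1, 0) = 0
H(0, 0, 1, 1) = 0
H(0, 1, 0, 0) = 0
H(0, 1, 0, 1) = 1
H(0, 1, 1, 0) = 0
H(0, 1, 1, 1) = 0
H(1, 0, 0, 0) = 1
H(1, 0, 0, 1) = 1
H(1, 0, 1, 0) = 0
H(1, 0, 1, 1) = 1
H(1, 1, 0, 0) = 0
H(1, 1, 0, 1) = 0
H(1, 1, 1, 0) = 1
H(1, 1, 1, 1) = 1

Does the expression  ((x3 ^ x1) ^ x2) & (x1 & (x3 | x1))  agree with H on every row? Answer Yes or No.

Evaluate ((x3 ^ x1) ^ x2) & (x1 & (x3 | x1)) on each row and compare to H:
  x1=0, x2=0, x3=0, x4=0: formula gives 0, H = 0 ✓
  x1=0, x2=0, x3=0, x4=1: formula gives 0, H = 0 ✓
  x1=0, x2=0, x3=1, x4=0: formula gives 0, H = 0 ✓
  x1=0, x2=0, x3=1, x4=1: formula gives 0, H = 0 ✓
  …
  x1=0, x2=1, x3=0, x4=1: formula gives 0, but H = 1 ✗
A single disagreement suffices: at (0,1,0,1) they differ, so the formula does not compute H.

No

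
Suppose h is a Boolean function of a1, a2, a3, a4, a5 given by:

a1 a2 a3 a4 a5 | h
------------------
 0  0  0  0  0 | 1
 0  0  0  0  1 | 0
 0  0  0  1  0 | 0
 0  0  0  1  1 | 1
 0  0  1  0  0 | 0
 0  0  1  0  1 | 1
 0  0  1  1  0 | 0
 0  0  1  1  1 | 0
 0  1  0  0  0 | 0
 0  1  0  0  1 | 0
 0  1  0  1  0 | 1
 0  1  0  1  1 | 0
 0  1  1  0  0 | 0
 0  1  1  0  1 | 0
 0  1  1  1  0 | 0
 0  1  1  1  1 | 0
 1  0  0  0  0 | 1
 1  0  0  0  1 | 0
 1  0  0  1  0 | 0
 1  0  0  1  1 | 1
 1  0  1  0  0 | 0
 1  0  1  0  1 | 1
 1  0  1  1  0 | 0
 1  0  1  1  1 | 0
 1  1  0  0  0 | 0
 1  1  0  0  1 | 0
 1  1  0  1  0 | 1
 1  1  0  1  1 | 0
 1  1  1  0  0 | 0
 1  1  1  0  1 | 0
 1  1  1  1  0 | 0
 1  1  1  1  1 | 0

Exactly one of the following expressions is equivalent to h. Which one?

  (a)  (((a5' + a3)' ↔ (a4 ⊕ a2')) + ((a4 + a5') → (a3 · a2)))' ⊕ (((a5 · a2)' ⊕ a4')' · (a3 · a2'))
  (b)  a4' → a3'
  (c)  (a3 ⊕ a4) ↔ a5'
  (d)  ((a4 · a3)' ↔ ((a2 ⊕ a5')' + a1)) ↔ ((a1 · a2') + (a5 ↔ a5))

a

(b): at (0,0,0,0,1) it gives 1, but h = 0 — eliminated.
(c): at (0,0,0,0,0) it gives 0, but h = 1 — eliminated.
(d): at (0,0,0,0,0) it gives 0, but h = 1 — eliminated.
That leaves (a). Evaluating it on every row reproduces the table of h exactly.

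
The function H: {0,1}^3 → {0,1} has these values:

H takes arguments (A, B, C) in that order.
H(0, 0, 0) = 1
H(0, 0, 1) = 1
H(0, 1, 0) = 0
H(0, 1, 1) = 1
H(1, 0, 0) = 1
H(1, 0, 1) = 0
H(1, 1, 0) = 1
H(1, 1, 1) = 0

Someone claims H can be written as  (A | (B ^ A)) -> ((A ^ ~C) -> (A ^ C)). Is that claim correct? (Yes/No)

Check the formula against H row by row:
  A=0, B=0, C=0: formula gives 1, H = 1 ✓
  A=0, B=0, C=1: formula gives 1, H = 1 ✓
  A=0, B=1, C=0: formula gives 0, H = 0 ✓
  A=0, B=1, C=1: formula gives 1, H = 1 ✓
  A=1, B=0, C=0: formula gives 1, H = 1 ✓
  … (the remaining 3 rows also agree.)
Every row agrees, so the formula is equivalent.

Yes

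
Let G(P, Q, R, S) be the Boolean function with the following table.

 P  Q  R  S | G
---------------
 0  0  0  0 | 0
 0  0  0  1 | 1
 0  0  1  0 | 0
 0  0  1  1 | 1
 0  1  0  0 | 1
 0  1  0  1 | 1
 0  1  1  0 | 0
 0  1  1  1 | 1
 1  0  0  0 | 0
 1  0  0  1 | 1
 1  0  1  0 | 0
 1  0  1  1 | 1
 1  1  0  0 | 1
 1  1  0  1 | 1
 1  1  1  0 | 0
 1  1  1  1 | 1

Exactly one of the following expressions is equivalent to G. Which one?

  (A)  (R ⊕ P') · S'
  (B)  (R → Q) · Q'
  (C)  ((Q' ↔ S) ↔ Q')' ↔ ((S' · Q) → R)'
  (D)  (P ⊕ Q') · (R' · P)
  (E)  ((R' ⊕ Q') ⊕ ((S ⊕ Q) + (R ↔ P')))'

(A) fails at (0,0,0,0): the formula yields 1, G is 0.
(B) fails at (0,0,0,0): the formula yields 1, G is 0.
(D) fails at (0,0,0,1): the formula yields 0, G is 1.
(E) fails at (0,0,0,0): the formula yields 1, G is 0.
(C) is the remaining candidate, and it agrees with G on all 16 inputs.

C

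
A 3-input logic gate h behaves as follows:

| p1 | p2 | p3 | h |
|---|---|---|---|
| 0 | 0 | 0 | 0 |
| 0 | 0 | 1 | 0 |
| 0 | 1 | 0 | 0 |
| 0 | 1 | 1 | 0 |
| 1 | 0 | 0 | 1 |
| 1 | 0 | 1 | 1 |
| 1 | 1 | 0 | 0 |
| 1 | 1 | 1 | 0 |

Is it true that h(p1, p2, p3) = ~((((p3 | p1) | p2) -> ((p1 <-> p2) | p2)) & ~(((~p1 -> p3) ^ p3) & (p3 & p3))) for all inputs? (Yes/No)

Test each input against both h and the formula:
  p1=0, p2=0, p3=0: formula gives 0, h = 0 ✓
  p1=0, p2=0, p3=1: formula gives 0, h = 0 ✓
  p1=0, p2=1, p3=0: formula gives 0, h = 0 ✓
  p1=0, p2=1, p3=1: formula gives 0, h = 0 ✓
  p1=1, p2=0, p3=0: formula gives 1, h = 1 ✓
  … (the remaining 3 rows also agree.)
Every row agrees, so the formula is equivalent.

Yes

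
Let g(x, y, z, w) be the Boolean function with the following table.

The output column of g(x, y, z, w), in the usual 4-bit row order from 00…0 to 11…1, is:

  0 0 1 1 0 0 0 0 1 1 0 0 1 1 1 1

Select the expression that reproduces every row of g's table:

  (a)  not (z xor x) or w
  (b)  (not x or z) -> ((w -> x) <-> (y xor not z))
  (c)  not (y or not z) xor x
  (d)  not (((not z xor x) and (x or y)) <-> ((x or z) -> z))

(a): at (0,0,0,0) it gives 1, but g = 0 — eliminated.
(b): at (0,0,0,0) it gives 1, but g = 0 — eliminated.
(d): at (0,0,0,0) it gives 1, but g = 0 — eliminated.
(c) is the remaining candidate, and it agrees with g on all 16 inputs.

c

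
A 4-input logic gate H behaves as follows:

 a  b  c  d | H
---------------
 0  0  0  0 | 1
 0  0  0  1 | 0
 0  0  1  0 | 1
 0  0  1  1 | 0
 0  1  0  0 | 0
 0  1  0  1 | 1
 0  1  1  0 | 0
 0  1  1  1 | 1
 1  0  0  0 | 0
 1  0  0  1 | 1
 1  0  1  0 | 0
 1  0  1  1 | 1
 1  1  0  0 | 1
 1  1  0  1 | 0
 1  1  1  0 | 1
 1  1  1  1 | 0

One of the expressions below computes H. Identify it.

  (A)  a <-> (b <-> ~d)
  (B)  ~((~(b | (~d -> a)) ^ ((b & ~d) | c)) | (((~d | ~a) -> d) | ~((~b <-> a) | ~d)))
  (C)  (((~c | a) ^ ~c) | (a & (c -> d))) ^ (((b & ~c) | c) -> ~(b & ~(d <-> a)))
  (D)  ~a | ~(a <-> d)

(B) fails at (0,0,0,0): the formula yields 0, H is 1.
(C) fails at (0,0,0,1): the formula yields 1, H is 0.
(D) fails at (0,0,0,1): the formula yields 1, H is 0.
(A) is the remaining candidate, and it agrees with H on all 16 inputs.

A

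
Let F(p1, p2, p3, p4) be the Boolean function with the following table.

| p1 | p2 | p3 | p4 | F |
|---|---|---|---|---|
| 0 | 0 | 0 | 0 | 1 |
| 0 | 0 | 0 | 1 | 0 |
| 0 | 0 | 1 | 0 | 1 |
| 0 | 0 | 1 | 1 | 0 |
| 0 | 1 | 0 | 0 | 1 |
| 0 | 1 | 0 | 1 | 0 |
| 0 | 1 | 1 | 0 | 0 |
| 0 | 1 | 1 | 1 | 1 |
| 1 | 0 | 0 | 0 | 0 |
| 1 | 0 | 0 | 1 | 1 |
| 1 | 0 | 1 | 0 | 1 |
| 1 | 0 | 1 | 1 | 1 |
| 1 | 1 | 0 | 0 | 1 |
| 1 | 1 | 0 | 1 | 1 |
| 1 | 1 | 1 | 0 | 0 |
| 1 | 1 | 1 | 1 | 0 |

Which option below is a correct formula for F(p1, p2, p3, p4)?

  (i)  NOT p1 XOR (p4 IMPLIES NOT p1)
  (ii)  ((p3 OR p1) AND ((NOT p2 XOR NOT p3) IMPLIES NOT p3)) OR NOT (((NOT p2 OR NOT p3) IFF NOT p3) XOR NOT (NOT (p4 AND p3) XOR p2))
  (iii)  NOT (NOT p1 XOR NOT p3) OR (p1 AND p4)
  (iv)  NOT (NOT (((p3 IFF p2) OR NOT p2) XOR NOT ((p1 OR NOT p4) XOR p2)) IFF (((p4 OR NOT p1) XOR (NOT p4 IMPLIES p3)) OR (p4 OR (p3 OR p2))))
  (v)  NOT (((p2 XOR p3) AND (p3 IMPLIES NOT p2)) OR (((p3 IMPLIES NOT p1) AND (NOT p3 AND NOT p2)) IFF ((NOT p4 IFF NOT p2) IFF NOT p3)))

iv

(i): at (0,0,0,0) it gives 0, but F = 1 — eliminated.
(ii): at (0,0,0,0) it gives 0, but F = 1 — eliminated.
(iii): at (0,0,0,1) it gives 1, but F = 0 — eliminated.
(v): at (0,0,0,0) it gives 0, but F = 1 — eliminated.
That leaves (iv). Evaluating it on every row reproduces the table of F exactly.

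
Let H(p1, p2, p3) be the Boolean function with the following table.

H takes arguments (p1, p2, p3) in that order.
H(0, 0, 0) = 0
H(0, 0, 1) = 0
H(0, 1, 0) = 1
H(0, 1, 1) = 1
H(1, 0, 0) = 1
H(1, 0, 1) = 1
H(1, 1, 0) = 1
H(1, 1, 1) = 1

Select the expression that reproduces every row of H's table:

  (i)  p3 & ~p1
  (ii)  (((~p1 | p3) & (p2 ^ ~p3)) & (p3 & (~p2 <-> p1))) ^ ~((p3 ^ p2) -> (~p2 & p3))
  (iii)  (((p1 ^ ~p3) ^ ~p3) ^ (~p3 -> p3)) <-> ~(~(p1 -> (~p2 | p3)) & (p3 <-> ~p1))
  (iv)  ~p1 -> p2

(i) fails at (0,0,1): the formula yields 1, H is 0.
(ii) fails at (1,0,0): the formula yields 0, H is 1.
(iii) fails at (0,0,1): the formula yields 1, H is 0.
(iv) is the remaining candidate, and it agrees with H on all 8 inputs.

iv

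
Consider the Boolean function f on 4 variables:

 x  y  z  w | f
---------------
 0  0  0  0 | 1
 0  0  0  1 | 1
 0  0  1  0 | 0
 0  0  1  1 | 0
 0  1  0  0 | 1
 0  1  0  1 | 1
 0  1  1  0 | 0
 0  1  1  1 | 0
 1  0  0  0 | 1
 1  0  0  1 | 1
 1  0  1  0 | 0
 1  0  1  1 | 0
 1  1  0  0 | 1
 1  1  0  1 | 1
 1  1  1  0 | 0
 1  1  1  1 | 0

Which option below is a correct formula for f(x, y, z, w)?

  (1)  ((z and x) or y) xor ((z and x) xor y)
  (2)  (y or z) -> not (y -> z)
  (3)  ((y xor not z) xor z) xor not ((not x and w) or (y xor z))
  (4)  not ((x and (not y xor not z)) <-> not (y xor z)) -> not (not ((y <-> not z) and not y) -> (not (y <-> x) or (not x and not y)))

2

(1): at (0,0,0,0) it gives 0, but f = 1 — eliminated.
(3): at (0,0,0,0) it gives 0, but f = 1 — eliminated.
(4): at (0,0,0,0) it gives 0, but f = 1 — eliminated.
That leaves (2). Evaluating it on every row reproduces the table of f exactly.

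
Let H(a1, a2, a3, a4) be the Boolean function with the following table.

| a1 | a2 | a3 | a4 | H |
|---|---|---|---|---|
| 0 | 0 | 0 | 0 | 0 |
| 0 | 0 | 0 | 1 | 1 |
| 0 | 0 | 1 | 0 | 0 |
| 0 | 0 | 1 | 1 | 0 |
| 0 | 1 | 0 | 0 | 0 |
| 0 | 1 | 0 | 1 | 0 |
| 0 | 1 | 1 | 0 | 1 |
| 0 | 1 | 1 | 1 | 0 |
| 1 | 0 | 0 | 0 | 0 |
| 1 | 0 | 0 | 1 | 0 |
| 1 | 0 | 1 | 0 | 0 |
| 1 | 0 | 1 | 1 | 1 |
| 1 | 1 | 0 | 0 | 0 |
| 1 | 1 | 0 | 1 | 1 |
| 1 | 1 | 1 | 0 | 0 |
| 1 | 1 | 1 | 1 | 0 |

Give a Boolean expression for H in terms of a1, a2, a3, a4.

H(a1, a2, a3, a4) = (((((not a1 and not a2) and not a3) and a4) or (((not a1 and a2) and a3) and not a4)) or (((a1 and not a2) and a3) and a4)) or (((a1 and a2) and not a3) and a4)

The 1-rows are (0,0,0,1), (0,1,1,0), (1,0,1,1), (1,1,0,1). Each contributes one minterm — ¬a1·¬a2·¬a3·a4; ¬a1·a2·a3·¬a4; a1·¬a2·a3·a4; a1·a2·¬a3·a4 — and their disjunction is a sum-of-products form of H.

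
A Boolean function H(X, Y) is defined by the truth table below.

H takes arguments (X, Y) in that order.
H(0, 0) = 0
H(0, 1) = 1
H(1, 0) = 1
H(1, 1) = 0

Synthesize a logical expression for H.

The output is 1 exactly when an odd number of inputs are 1 — the 2-way XOR (parity).

H(X, Y) = X ⊕ Y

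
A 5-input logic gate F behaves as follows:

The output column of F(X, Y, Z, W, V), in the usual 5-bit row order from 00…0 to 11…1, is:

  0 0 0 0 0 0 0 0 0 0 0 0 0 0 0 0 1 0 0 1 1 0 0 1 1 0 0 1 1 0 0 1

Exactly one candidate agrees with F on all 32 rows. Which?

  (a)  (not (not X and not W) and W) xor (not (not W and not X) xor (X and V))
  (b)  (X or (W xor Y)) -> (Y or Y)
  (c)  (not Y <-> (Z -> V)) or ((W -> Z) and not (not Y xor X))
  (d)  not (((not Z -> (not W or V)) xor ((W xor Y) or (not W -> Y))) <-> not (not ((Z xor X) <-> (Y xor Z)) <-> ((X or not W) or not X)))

a

(b) disagrees with F on (0,0,0,0,0) (formula → 1, table → 0); rule it out.
(c) disagrees with F on (0,0,0,0,0) (formula → 1, table → 0); rule it out.
(d) disagrees with F on (0,0,0,1,1) (formula → 1, table → 0); rule it out.
(a) is the remaining candidate, and it agrees with F on all 32 inputs.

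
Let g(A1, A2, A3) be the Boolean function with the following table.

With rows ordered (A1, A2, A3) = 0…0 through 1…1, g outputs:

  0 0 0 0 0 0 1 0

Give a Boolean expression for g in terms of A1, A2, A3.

Only row (1,1,0) gives 1. That row's minterm A1·A2·¬A3 is g directly.

g(A1, A2, A3) = (A1 and A2) and not A3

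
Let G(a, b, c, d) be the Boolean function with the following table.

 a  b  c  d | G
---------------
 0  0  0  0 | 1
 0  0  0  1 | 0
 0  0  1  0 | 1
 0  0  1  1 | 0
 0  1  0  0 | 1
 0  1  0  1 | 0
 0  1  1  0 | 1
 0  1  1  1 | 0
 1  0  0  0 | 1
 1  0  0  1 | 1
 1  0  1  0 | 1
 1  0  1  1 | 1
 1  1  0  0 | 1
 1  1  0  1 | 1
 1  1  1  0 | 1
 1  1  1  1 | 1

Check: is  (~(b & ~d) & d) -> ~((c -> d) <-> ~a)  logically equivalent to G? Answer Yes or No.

Yes

Check the formula against G row by row:
  a=0, b=0, c=0, d=0: formula gives 1, G = 1 ✓
  a=0, b=0, c=0, d=1: formula gives 0, G = 0 ✓
  a=0, b=0, c=1, d=0: formula gives 1, G = 1 ✓
  a=0, b=0, c=1, d=1: formula gives 0, G = 0 ✓
  …and likewise for the remaining 12 rows.
Every row agrees, so the formula is equivalent.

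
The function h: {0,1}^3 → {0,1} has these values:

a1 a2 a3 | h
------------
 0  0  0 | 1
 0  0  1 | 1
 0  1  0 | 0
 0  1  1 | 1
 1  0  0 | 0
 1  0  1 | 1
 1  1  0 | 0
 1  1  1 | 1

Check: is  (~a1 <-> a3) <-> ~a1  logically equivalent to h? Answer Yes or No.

No

Check the formula against h row by row:
  a1=0, a2=0, a3=0: formula gives 0, but h = 1 ✗
Since they disagree at (0,0,0), the expression is not a correct formula for h.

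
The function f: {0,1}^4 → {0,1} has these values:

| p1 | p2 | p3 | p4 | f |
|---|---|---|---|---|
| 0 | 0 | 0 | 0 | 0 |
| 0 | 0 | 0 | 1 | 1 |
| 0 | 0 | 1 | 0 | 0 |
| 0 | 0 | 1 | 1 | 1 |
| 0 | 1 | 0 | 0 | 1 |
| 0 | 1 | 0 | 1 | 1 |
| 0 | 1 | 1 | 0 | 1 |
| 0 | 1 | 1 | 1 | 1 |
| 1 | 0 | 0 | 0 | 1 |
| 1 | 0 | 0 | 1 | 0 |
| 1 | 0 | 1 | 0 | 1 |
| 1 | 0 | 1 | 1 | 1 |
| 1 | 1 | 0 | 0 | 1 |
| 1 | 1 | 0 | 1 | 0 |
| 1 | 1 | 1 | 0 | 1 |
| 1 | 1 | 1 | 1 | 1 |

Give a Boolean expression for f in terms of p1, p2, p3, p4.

The 0-rows are (0,0,0,0), (0,0,1,0), (1,0,0,1), (1,1,0,1). Take each as a conjunction (¬p1·¬p2·¬p3·¬p4, ¬p1·¬p2·p3·¬p4, p1·¬p2·¬p3·p4, p1·p2·¬p3·p4), form their disjunction, and complement — that gives a formula that is 1 everywhere f is.

f(p1, p2, p3, p4) = not ((((((not p1 and not p2) and not p3) and not p4) or (((not p1 and not p2) and p3) and not p4)) or (((p1 and not p2) and not p3) and p4)) or (((p1 and p2) and not p3) and p4))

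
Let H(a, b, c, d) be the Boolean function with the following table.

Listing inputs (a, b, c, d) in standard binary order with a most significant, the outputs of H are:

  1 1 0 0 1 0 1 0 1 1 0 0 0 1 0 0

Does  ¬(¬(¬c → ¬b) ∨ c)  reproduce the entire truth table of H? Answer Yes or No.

No

Evaluate ¬(¬(¬c → ¬b) ∨ c) on each row and compare to H:
  a=0, b=0, c=0, d=0: formula gives 1, H = 1 ✓
  a=0, b=0, c=0, d=1: formula gives 1, H = 1 ✓
  a=0, b=0, c=1, d=0: formula gives 0, H = 0 ✓
  a=0, b=0, c=1, d=1: formula gives 0, H = 0 ✓
  a=0, b=1, c=0, d=0: formula gives 0, but H = 1 ✗
Row (0,1,0,0) is a counterexample, so the formula is not equivalent to H.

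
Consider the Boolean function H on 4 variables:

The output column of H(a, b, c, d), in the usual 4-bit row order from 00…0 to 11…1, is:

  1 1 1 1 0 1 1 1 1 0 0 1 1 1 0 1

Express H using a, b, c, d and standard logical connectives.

H(a, b, c, d) = NOT ((((((NOT a AND b) AND NOT c) AND NOT d) OR (((a AND NOT b) AND NOT c) AND d)) OR (((a AND NOT b) AND c) AND NOT d)) OR (((a AND b) AND c) AND NOT d))

H is 0 on only 4 rows — (0,1,0,0), (1,0,0,1), (1,0,1,0), (1,1,1,0). Writing each as a minterm (¬a·b·¬c·¬d, a·¬b·¬c·d, a·¬b·c·¬d, a·b·c·¬d) and OR-ing them characterizes exactly where H=0, so H is the negation of that disjunction.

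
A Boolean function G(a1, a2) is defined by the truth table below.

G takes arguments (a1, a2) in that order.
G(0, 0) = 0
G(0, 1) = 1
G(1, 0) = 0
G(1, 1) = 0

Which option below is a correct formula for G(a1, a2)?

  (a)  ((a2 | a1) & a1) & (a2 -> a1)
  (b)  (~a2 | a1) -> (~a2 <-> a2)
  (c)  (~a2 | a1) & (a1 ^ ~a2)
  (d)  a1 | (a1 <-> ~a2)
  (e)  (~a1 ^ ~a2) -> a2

(a): at (0,1) it gives 0, but G = 1 — eliminated.
(c): at (0,0) it gives 1, but G = 0 — eliminated.
(d): at (1,0) it gives 1, but G = 0 — eliminated.
(e): at (0,0) it gives 1, but G = 0 — eliminated.
(b) is the remaining candidate, and it agrees with G on all 4 inputs.

b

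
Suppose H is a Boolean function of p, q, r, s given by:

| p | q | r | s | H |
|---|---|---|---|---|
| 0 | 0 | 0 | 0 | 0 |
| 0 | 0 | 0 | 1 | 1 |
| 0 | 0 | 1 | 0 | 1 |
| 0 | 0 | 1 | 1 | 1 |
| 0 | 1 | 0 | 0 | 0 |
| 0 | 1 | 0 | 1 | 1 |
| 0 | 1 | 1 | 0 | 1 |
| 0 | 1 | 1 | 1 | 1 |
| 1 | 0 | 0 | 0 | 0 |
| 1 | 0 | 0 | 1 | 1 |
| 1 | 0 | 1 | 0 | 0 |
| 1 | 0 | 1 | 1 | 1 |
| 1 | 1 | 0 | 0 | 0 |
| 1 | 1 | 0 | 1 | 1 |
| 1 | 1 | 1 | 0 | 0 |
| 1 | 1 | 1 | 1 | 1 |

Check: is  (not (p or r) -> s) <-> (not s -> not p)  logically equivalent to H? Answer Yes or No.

Evaluate (not (p or r) -> s) <-> (not s -> not p) on each row and compare to H:
  p=0, q=0, r=0, s=0: formula gives 0, H = 0 ✓
  p=0, q=0, r=0, s=1: formula gives 1, H = 1 ✓
  p=0, q=0, r=1, s=0: formula gives 1, H = 1 ✓
  p=0, q=0, r=1, s=1: formula gives 1, H = 1 ✓
  … (the remaining 12 rows also agree.)
All 16 rows match — the expression computes H exactly.

Yes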